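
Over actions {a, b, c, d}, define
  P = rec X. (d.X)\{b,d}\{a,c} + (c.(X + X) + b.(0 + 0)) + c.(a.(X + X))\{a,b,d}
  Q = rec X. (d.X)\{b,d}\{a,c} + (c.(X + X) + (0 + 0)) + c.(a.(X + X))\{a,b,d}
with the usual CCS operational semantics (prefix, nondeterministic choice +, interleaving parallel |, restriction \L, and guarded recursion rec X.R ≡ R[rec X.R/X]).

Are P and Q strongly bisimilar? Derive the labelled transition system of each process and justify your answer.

NO

P's transition system — 4 states:
  s0 = rec X. (d.X)\{b,d}\{a,c} + (c.(X + X) + b.(0 + 0)) + c.(a.(X + X))\{a,b,d} | -b-> s1, -c-> s2, -c-> s3
  s1 = 0 + 0 | (no moves)
  s2 = (a.((rec X. (d.X)\{b,d}\{a,c} + (c.(X + X) + b.(0 + 0)) + c.(a.(X + X))\{a,b,d}) + (rec X. (d.X)\{b,d}\{a,c} + (c.(X + X) + b.(0 + 0)) + c.(a.(X + X))\{a,b,d})))\{a,b,d} | (no moves)
  s3 = (rec X. (d.X)\{b,d}\{a,c} + (c.(X + X) + b.(0 + 0)) + c.(a.(X + X))\{a,b,d}) + (rec X. (d.X)\{b,d}\{a,c} + (c.(X + X) + b.(0 + 0)) + c.(a.(X + X))\{a,b,d}) | -b-> s1, -c-> s2, -c-> s3
Q's transition system — 3 states:
  t0 = rec X. (d.X)\{b,d}\{a,c} + (c.(X + X) + (0 + 0)) + c.(a.(X + X))\{a,b,d} | -c-> t1, -c-> t2
  t1 = (a.((rec X. (d.X)\{b,d}\{a,c} + (c.(X + X) + (0 + 0)) + c.(a.(X + X))\{a,b,d}) + (rec X. (d.X)\{b,d}\{a,c} + (c.(X + X) + (0 + 0)) + c.(a.(X + X))\{a,b,d})))\{a,b,d} | (no moves)
  t2 = (rec X. (d.X)\{b,d}\{a,c} + (c.(X + X) + (0 + 0)) + c.(a.(X + X))\{a,b,d}) + (rec X. (d.X)\{b,d}\{a,c} + (c.(X + X) + (0 + 0)) + c.(a.(X + X))\{a,b,d}) | -c-> t1, -c-> t2
Partition-refinement fixed point:
  B0 = {s0, s3}
  B1 = {s1, s2, t1}
  B2 = {t0, t2}
s0 ∈ B0, t0 ∈ B2 → different blocks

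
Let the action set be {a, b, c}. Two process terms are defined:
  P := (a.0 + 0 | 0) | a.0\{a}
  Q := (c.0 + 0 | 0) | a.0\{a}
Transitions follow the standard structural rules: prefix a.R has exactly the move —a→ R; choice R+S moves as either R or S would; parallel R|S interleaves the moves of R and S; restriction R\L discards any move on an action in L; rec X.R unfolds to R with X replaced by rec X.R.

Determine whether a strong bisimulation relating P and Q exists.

P ≁ Q

P's transition system — 4 states:
  u0 = (a.0 + 0 | 0) | a.0\{a} ⊢ -a-> u1, -a-> u2
  u1 = (a.0 + 0 | 0) | 0\{a} ⊢ -a-> u3
  u2 = 0 | a.0\{a} ⊢ -a-> u3
  u3 = 0 | 0\{a} ⊢ ∅
Q's transition system — 4 states:
  v0 = (c.0 + 0 | 0) | a.0\{a} ⊢ -a-> v1, -c-> v2
  v1 = (c.0 + 0 | 0) | 0\{a} ⊢ -c-> v3
  v2 = 0 | a.0\{a} ⊢ -a-> v3
  v3 = 0 | 0\{a} ⊢ ∅
Bisimilarity quotient blocks:
  B0 = {u0}
  B1 = {u1, u2, v2}
  B2 = {u3, v3}
  B3 = {v0}
  B4 = {v1}
u0 ∈ B0, v0 ∈ B3 → different blocks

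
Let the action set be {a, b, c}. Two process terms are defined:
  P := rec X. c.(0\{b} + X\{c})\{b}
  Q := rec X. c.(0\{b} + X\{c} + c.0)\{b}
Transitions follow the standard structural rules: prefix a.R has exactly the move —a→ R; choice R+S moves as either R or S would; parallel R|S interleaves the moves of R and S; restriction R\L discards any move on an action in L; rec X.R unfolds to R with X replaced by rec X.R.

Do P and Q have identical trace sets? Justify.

Reachable graph of P (2 states):
  m0 = rec X. c.(0\{b} + X\{c})\{b} :: -c-> m1
  m1 = (0\{b} + (rec X. c.(0\{b} + X\{c})\{b})\{c})\{b} :: deadlocked
Reachable graph of Q (3 states):
  n0 = rec X. c.(0\{b} + X\{c} + c.0)\{b} :: -c-> n1
  n1 = (0\{b} + (rec X. c.(0\{b} + X\{c} + c.0)\{b})\{c} + c.0)\{b} :: -c-> n2
  n2 = 0\{b} :: deadlocked
Trace ⟨cc⟩ through Q, begin at {n0}:
  step 1 (c): {n1}
  step 2 (c): {n2}
  Q completes σ.
Trace ⟨cc⟩ through P, begin at {m0}:
  step 1 (c): {m1}
  step 2 (c): ∅ (P stuck)

traces(P) ≠ traces(Q) — witness ⟨cc⟩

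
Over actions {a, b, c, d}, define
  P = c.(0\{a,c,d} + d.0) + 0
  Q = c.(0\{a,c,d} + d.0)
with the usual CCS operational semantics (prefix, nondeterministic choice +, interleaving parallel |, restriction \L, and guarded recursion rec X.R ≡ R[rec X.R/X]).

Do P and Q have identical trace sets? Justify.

traces(P) = traces(Q)

P's transition system — 3 states:
  s0 = c.(0\{a,c,d} + d.0) + 0 → —c→ s1
  s1 = 0\{a,c,d} + d.0 → —d→ s2
  s2 = 0 → (no moves)
Q's transition system — 3 states:
  t0 = c.(0\{a,c,d} + d.0) → —c→ t1
  t1 = 0\{a,c,d} + d.0 → —d→ t2
  t2 = 0 → (no moves)
Bisimilarity quotient blocks:
  B0 = {s0, t0}
  B1 = {s1, t1}
  B2 = {s2, t2}
s0 ∈ B0, t0 ∈ B0 → same block
Bisimilar ⇒ trace-equivalent.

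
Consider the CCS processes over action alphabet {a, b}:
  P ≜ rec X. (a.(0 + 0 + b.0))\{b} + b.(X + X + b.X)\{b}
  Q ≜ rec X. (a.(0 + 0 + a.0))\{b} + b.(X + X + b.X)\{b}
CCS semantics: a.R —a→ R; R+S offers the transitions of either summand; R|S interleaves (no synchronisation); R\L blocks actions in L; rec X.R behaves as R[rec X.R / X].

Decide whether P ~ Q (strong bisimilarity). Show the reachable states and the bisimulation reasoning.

NO

LTS(P): 4 reachable states
  s0 = rec X. (a.(0 + 0 + b.0))\{b} + b.(X + X + b.X)\{b} ⊢ -a-> s1, -b-> s2
  s1 = (0 + 0 + b.0)\{b} ⊢ ·
  s2 = ((rec X. (a.(0 + 0 + b.0))\{b} + b.(X + X + b.X)\{b}) + (rec X. (a.(0 + 0 + b.0))\{b} + b.(X + X + b.X)\{b}) + b.(rec X. (a.(0 + 0 + b.0))\{b} + b.(X + X + b.X)\{b}))\{b} ⊢ -a-> s3
  s3 = (0 + 0 + b.0)\{b}\{b} ⊢ ·
LTS(Q): 6 reachable states
  t0 = rec X. (a.(0 + 0 + a.0))\{b} + b.(X + X + b.X)\{b} ⊢ -a-> t1, -b-> t2
  t1 = (0 + 0 + a.0)\{b} ⊢ -a-> t3
  t2 = ((rec X. (a.(0 + 0 + a.0))\{b} + b.(X + X + b.X)\{b}) + (rec X. (a.(0 + 0 + a.0))\{b} + b.(X + X + b.X)\{b}) + b.(rec X. (a.(0 + 0 + a.0))\{b} + b.(X + X + b.X)\{b}))\{b} ⊢ -a-> t4
  t3 = 0\{b} ⊢ ·
  t4 = (0 + 0 + a.0)\{b}\{b} ⊢ -a-> t5
  t5 = 0\{b}\{b} ⊢ ·
Partition-refinement fixed point:
  B0 = {s0}
  B1 = {s2, t1, t4}
  B2 = {s1, s3, t3, t5}
  B3 = {t0}
  B4 = {t2}
s0 ∈ B0, t0 ∈ B3 → different blocks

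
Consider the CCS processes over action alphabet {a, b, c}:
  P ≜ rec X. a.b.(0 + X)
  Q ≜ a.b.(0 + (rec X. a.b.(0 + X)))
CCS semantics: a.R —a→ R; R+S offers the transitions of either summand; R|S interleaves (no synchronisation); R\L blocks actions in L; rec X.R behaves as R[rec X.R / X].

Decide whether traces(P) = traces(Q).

P's transition system — 3 states:
  p0 = rec X. a.b.(0 + X) → ··a··> p1
  p1 = b.(0 + (rec X. a.b.(0 + X))) → ··b··> p2
  p2 = 0 + (rec X. a.b.(0 + X)) → ··a··> p1
Q's transition system — 3 states:
  q0 = a.b.(0 + (rec X. a.b.(0 + X))) → ··a··> q1
  q1 = b.(0 + (rec X. a.b.(0 + X))) → ··b··> q2
  q2 = 0 + (rec X. a.b.(0 + X)) → ··a··> q1
Partition-refinement fixed point:
  B0 = {p0, p2, q0, q2}
  B1 = {p1, q1}
p0 ∈ B0, q0 ∈ B0 → same block
Bisimilar ⇒ trace-equivalent.

trace-equivalent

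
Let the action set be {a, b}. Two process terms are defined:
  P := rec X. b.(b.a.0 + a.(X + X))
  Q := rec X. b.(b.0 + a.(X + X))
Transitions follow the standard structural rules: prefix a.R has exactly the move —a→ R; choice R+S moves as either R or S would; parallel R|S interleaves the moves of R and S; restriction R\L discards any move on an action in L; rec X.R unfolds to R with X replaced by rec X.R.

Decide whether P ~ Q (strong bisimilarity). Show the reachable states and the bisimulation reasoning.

not bisimilar

LTS(P): 5 reachable states
  u0 = rec X. b.(b.a.0 + a.(X + X)) :: ··b··> u1
  u1 = b.a.0 + a.((rec X. b.(b.a.0 + a.(X + X))) + (rec X. b.(b.a.0 + a.(X + X)))) :: ··a··> u2, ··b··> u3
  u2 = (rec X. b.(b.a.0 + a.(X + X))) + (rec X. b.(b.a.0 + a.(X + X))) :: ··b··> u1
  u3 = a.0 :: ··a··> u4
  u4 = 0 :: ∅
LTS(Q): 4 reachable states
  v0 = rec X. b.(b.0 + a.(X + X)) :: ··b··> v1
  v1 = b.0 + a.((rec X. b.(b.0 + a.(X + X))) + (rec X. b.(b.0 + a.(X + X)))) :: ··a··> v2, ··b··> v3
  v2 = (rec X. b.(b.0 + a.(X + X))) + (rec X. b.(b.0 + a.(X + X))) :: ··b··> v1
  v3 = 0 :: ∅
Partition-refinement fixed point:
  B0 = {u0, u2}
  B1 = {u1}
  B2 = {u3}
  B3 = {u4, v3}
  B4 = {v0, v2}
  B5 = {v1}
u0 ∈ B0, v0 ∈ B4 → different blocks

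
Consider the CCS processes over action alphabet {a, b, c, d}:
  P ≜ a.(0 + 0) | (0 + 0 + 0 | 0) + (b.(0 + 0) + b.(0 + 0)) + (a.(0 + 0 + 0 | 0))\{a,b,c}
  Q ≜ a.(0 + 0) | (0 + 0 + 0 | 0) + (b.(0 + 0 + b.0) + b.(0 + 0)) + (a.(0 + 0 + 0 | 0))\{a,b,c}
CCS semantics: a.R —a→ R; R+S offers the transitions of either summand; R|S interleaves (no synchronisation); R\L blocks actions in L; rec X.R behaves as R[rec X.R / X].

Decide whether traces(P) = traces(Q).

trace-distinct — witness ⟨bb⟩

P's transition system — 3 states:
  u0 = a.(0 + 0) | (0 + 0 + 0 | 0) + (b.(0 + 0) + b.(0 + 0)) + (a.(0 + 0 + 0 | 0))\{a,b,c} has moves =a=> u1, =b=> u2
  u1 = (0 + 0) | (0 + 0 + 0 | 0) has moves ∅
  u2 = 0 + 0 has moves ∅
Q's transition system — 5 states:
  v0 = a.(0 + 0) | (0 + 0 + 0 | 0) + (b.(0 + 0 + b.0) + b.(0 + 0)) + (a.(0 + 0 + 0 | 0))\{a,b,c} has moves =a=> v1, =b=> v2, =b=> v3
  v1 = (0 + 0) | (0 + 0 + 0 | 0) has moves ∅
  v2 = 0 + 0 has moves ∅
  v3 = 0 + 0 + b.0 has moves =b=> v4
  v4 = 0 has moves ∅
Run σ = ⟨bb⟩ on Q: start {v0}
  step 1 (b): {v2, v3}
  step 2 (b): {v4}
  — Q admits the full trace.
Run σ = ⟨bb⟩ on P: start {u0}
  step 1 (b): {u2}
  step 2 (b): no successor for P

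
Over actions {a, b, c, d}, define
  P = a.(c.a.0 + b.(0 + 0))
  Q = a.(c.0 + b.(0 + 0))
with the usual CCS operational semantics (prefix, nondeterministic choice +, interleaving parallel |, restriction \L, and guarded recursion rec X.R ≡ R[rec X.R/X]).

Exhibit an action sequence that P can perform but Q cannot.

aca

LTS(P): 5 reachable states
  s0 = a.(c.a.0 + b.(0 + 0)) :: —a→ s1
  s1 = c.a.0 + b.(0 + 0) :: —b→ s2, —c→ s3
  s2 = 0 + 0 :: deadlocked
  s3 = a.0 :: —a→ s4
  s4 = 0 :: deadlocked
LTS(Q): 4 reachable states
  t0 = a.(c.0 + b.(0 + 0)) :: —a→ t1
  t1 = c.0 + b.(0 + 0) :: —b→ t2, —c→ t3
  t2 = 0 + 0 :: deadlocked
  t3 = 0 :: deadlocked
Executing aca from P (initial set {s0}):
  [1] a ⇒ {s1}
  [2] c ⇒ {s3}
  [3] a ⇒ {s4}
  P completes σ.
Executing aca from Q (initial set {t0}):
  [1] a ⇒ {t1}
  [2] c ⇒ {t3}
  [3] a ⇒ ∅  — Q cannot continue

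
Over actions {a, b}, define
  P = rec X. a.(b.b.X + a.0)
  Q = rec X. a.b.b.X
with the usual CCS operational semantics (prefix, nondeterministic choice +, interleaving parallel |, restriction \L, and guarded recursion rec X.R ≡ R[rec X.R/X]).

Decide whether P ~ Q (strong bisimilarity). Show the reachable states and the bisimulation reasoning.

not bisimilar

Reachable graph of P (4 states):
  m0 = rec X. a.(b.b.X + a.0) | --a--▸ m1
  m1 = b.b.(rec X. a.(b.b.X + a.0)) + a.0 | --a--▸ m2, --b--▸ m3
  m2 = 0 | ∅
  m3 = b.(rec X. a.(b.b.X + a.0)) | --b--▸ m0
Reachable graph of Q (3 states):
  n0 = rec X. a.b.b.X | --a--▸ n1
  n1 = b.b.(rec X. a.b.b.X) | --b--▸ n2
  n2 = b.(rec X. a.b.b.X) | --b--▸ n0
Partition-refinement fixed point:
  B0 = {m0}
  B1 = {m1}
  B2 = {m3}
  B3 = {m2}
  B4 = {n0}
  B5 = {n1}
  B6 = {n2}
m0 ∈ B0, n0 ∈ B4 → different blocks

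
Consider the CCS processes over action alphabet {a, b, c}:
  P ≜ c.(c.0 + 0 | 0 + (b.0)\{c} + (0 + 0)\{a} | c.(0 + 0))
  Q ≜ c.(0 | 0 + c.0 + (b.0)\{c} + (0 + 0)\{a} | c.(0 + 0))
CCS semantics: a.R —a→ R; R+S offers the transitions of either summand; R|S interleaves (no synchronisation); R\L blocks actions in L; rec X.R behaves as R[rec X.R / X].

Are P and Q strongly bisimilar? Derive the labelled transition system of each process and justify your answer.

YES

P's transition system — 5 states:
  m0 = c.(c.0 + 0 | 0 + (b.0)\{c} + (0 + 0)\{a} | c.(0 + 0)) → -c-> m1
  m1 = c.0 + 0 | 0 + (b.0)\{c} + (0 + 0)\{a} | c.(0 + 0) → -b-> m2, -c-> m3, -c-> m4
  m2 = 0\{c} → (no moves)
  m3 = (0 + 0)\{a} | (0 + 0) → (no moves)
  m4 = 0 → (no moves)
Q's transition system — 5 states:
  n0 = c.(0 | 0 + c.0 + (b.0)\{c} + (0 + 0)\{a} | c.(0 + 0)) → -c-> n1
  n1 = 0 | 0 + c.0 + (b.0)\{c} + (0 + 0)\{a} | c.(0 + 0) → -b-> n2, -c-> n3, -c-> n4
  n2 = 0\{c} → (no moves)
  n3 = (0 + 0)\{a} | (0 + 0) → (no moves)
  n4 = 0 → (no moves)
Partition-refinement fixed point:
  B0 = {m0, n0}
  B1 = {m1, n1}
  B2 = {m2, m3, m4, n2, n3, n4}
m0 ∈ B0, n0 ∈ B0 → same block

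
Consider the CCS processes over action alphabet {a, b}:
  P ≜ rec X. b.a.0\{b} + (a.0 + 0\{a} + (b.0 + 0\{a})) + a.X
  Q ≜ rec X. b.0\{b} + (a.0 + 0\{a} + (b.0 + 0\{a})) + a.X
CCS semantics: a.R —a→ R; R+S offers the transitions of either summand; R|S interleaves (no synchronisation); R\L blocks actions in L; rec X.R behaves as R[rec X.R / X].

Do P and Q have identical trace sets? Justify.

trace-distinct — witness ⟨ba⟩

P's transition system — 4 states:
  u0 = rec X. b.a.0\{b} + (a.0 + 0\{a} + (b.0 + 0\{a})) + a.X | --a--▸ u0, --a--▸ u1, --b--▸ u1, --b--▸ u2
  u1 = 0 | stopped
  u2 = a.0\{b} | --a--▸ u3
  u3 = 0\{b} | stopped
Q's transition system — 3 states:
  v0 = rec X. b.0\{b} + (a.0 + 0\{a} + (b.0 + 0\{a})) + a.X | --a--▸ v0, --a--▸ v1, --b--▸ v1, --b--▸ v2
  v1 = 0 | stopped
  v2 = 0\{b} | stopped
Trace ⟨ba⟩ through P, begin at {u0}:
  step 1 (b): {u1, u2}
  step 2 (a): {u3}
  P completes σ.
Trace ⟨ba⟩ through Q, begin at {v0}:
  step 1 (b): {v1, v2}
  step 2 (a): ∅  — Q cannot continue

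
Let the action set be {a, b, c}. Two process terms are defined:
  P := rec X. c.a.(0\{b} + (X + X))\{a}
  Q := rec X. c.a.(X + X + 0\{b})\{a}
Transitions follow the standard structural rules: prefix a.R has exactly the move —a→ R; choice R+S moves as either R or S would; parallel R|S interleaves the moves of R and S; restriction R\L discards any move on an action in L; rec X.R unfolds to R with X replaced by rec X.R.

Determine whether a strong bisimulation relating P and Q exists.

YES

LTS(P): 4 reachable states
  p0 = rec X. c.a.(0\{b} + (X + X))\{a} :: -c-> p1
  p1 = a.(0\{b} + ((rec X. c.a.(0\{b} + (X + X))\{a}) + (rec X. c.a.(0\{b} + (X + X))\{a})))\{a} :: -a-> p2
  p2 = (0\{b} + ((rec X. c.a.(0\{b} + (X + X))\{a}) + (rec X. c.a.(0\{b} + (X + X))\{a})))\{a} :: -c-> p3
  p3 = (a.(0\{b} + ((rec X. c.a.(0\{b} + (X + X))\{a}) + (rec X. c.a.(0\{b} + (X + X))\{a})))\{a})\{a} :: ∅
LTS(Q): 4 reachable states
  q0 = rec X. c.a.(X + X + 0\{b})\{a} :: -c-> q1
  q1 = a.((rec X. c.a.(X + X + 0\{b})\{a}) + (rec X. c.a.(X + X + 0\{b})\{a}) + 0\{b})\{a} :: -a-> q2
  q2 = ((rec X. c.a.(X + X + 0\{b})\{a}) + (rec X. c.a.(X + X + 0\{b})\{a}) + 0\{b})\{a} :: -c-> q3
  q3 = (a.((rec X. c.a.(X + X + 0\{b})\{a}) + (rec X. c.a.(X + X + 0\{b})\{a}) + 0\{b})\{a})\{a} :: ∅
Bisimilarity quotient blocks:
  B0 = {p0, q0}
  B1 = {p1, q1}
  B2 = {p2, q2}
  B3 = {p3, q3}
p0 ∈ B0, q0 ∈ B0 → same block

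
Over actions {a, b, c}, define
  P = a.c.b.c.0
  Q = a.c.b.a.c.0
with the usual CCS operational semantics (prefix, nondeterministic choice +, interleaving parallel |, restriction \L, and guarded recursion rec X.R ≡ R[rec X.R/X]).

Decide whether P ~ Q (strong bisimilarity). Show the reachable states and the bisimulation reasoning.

P ≁ Q

P's transition system — 5 states:
  u0 = a.c.b.c.0 has moves -a-> u1
  u1 = c.b.c.0 has moves -c-> u2
  u2 = b.c.0 has moves -b-> u3
  u3 = c.0 has moves -c-> u4
  u4 = 0 has moves stopped
Q's transition system — 6 states:
  v0 = a.c.b.a.c.0 has moves -a-> v1
  v1 = c.b.a.c.0 has moves -c-> v2
  v2 = b.a.c.0 has moves -b-> v3
  v3 = a.c.0 has moves -a-> v4
  v4 = c.0 has moves -c-> v5
  v5 = 0 has moves stopped
Coarsest stable partition (strong bisimilarity classes):
  B0 = {u0}
  B1 = {u1}
  B2 = {u2}
  B3 = {u3, v4}
  B4 = {u4, v5}
  B5 = {v0}
  B6 = {v1}
  B7 = {v2}
  B8 = {v3}
u0 ∈ B0, v0 ∈ B5 → different blocks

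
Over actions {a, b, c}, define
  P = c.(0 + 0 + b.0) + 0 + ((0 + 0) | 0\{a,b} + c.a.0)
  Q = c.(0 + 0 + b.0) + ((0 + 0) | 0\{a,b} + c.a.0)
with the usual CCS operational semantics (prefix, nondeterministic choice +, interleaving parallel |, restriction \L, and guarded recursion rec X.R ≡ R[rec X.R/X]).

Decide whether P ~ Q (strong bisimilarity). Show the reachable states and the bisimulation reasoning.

P ~ Q

LTS(P): 4 reachable states
  u0 = c.(0 + 0 + b.0) + 0 + ((0 + 0) | 0\{a,b} + c.a.0) → —c→ u1, —c→ u2
  u1 = 0 + 0 + b.0 → —b→ u3
  u2 = a.0 → —a→ u3
  u3 = 0 → ·
LTS(Q): 4 reachable states
  v0 = c.(0 + 0 + b.0) + ((0 + 0) | 0\{a,b} + c.a.0) → —c→ v1, —c→ v2
  v1 = 0 + 0 + b.0 → —b→ v3
  v2 = a.0 → —a→ v3
  v3 = 0 → ·
Coarsest stable partition (strong bisimilarity classes):
  B0 = {u0, v0}
  B1 = {u1, v1}
  B2 = {u3, v3}
  B3 = {u2, v2}
u0 ∈ B0, v0 ∈ B0 → same block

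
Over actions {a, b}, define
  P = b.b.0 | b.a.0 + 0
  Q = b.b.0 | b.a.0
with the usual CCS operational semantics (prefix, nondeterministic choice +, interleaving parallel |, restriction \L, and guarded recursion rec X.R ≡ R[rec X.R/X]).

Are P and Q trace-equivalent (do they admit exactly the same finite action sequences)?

LTS(P): 9 reachable states
  p0 = b.b.0 | b.a.0 + 0 ⊢ =b=> p1, =b=> p2
  p1 = b.0 | b.a.0 ⊢ =b=> p3, =b=> p4
  p2 = b.b.0 | a.0 ⊢ =a=> p5, =b=> p4
  p3 = 0 | b.a.0 ⊢ =b=> p6
  p4 = b.0 | a.0 ⊢ =a=> p7, =b=> p6
  p5 = b.b.0 | 0 ⊢ =b=> p7
  p6 = 0 | a.0 ⊢ =a=> p8
  p7 = b.0 | 0 ⊢ =b=> p8
  p8 = 0 | 0 ⊢ ∅
LTS(Q): 9 reachable states
  q0 = b.b.0 | b.a.0 ⊢ =b=> q1, =b=> q2
  q1 = b.0 | b.a.0 ⊢ =b=> q3, =b=> q4
  q2 = b.b.0 | a.0 ⊢ =a=> q5, =b=> q4
  q3 = 0 | b.a.0 ⊢ =b=> q6
  q4 = b.0 | a.0 ⊢ =a=> q7, =b=> q6
  q5 = b.b.0 | 0 ⊢ =b=> q7
  q6 = 0 | a.0 ⊢ =a=> q8
  q7 = b.0 | 0 ⊢ =b=> q8
  q8 = 0 | 0 ⊢ ∅
Coarsest stable partition (strong bisimilarity classes):
  B0 = {p0, q0}
  B1 = {p1, q1}
  B2 = {p3, q3}
  B3 = {p6, q6}
  B4 = {p8, q8}
  B5 = {p4, q4}
  B6 = {p7, q7}
  B7 = {p2, q2}
  B8 = {p5, q5}
p0 ∈ B0, q0 ∈ B0 → same block
Bisimilar ⇒ trace-equivalent.

trace-equivalent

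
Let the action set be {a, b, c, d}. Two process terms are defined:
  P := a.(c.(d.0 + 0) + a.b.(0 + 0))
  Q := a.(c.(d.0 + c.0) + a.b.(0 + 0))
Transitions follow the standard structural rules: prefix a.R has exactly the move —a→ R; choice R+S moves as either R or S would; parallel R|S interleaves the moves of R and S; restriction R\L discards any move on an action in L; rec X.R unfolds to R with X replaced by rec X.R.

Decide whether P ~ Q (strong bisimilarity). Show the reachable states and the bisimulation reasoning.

P ≁ Q

LTS(P): 6 reachable states
  u0 = a.(c.(d.0 + 0) + a.b.(0 + 0)) has moves --a--▸ u1
  u1 = c.(d.0 + 0) + a.b.(0 + 0) has moves --a--▸ u2, --c--▸ u3
  u2 = b.(0 + 0) has moves --b--▸ u4
  u3 = d.0 + 0 has moves --d--▸ u5
  u4 = 0 + 0 has moves deadlocked
  u5 = 0 has moves deadlocked
LTS(Q): 6 reachable states
  v0 = a.(c.(d.0 + c.0) + a.b.(0 + 0)) has moves --a--▸ v1
  v1 = c.(d.0 + c.0) + a.b.(0 + 0) has moves --a--▸ v2, --c--▸ v3
  v2 = b.(0 + 0) has moves --b--▸ v4
  v3 = d.0 + c.0 has moves --c--▸ v5, --d--▸ v5
  v4 = 0 + 0 has moves deadlocked
  v5 = 0 has moves deadlocked
Bisimilarity quotient blocks:
  B0 = {u0}
  B1 = {u1}
  B2 = {u3}
  B3 = {u4, u5, v4, v5}
  B4 = {u2, v2}
  B5 = {v0}
  B6 = {v1}
  B7 = {v3}
u0 ∈ B0, v0 ∈ B5 → different blocks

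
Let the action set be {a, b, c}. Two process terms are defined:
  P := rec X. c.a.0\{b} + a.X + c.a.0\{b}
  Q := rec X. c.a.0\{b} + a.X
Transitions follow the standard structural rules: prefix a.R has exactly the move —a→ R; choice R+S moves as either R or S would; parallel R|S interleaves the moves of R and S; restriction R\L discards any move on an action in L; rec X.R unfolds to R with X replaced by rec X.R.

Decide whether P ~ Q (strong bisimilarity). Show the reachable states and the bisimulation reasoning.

YES

LTS(P): 3 reachable states
  p0 = rec X. c.a.0\{b} + a.X + c.a.0\{b} :: —a→ p0, —c→ p1
  p1 = a.0\{b} :: —a→ p2
  p2 = 0\{b} :: deadlocked
LTS(Q): 3 reachable states
  q0 = rec X. c.a.0\{b} + a.X :: —a→ q0, —c→ q1
  q1 = a.0\{b} :: —a→ q2
  q2 = 0\{b} :: deadlocked
Coarsest stable partition (strong bisimilarity classes):
  B0 = {p0, q0}
  B1 = {p1, q1}
  B2 = {p2, q2}
p0 ∈ B0, q0 ∈ B0 → same block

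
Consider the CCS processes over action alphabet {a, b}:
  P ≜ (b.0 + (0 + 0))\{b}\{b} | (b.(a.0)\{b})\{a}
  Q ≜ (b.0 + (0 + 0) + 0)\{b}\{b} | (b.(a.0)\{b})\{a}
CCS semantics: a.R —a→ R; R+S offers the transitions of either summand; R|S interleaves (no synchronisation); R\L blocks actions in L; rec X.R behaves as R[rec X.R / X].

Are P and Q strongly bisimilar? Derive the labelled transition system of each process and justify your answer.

bisimilar

LTS(P): 2 reachable states
  m0 = (b.0 + (0 + 0))\{b}\{b} | (b.(a.0)\{b})\{a} has moves ··b··> m1
  m1 = (b.0 + (0 + 0))\{b}\{b} | (a.0)\{b}\{a} has moves ∅
LTS(Q): 2 reachable states
  n0 = (b.0 + (0 + 0) + 0)\{b}\{b} | (b.(a.0)\{b})\{a} has moves ··b··> n1
  n1 = (b.0 + (0 + 0) + 0)\{b}\{b} | (a.0)\{b}\{a} has moves ∅
Bisimilarity quotient blocks:
  B0 = {m0, n0}
  B1 = {m1, n1}
m0 ∈ B0, n0 ∈ B0 → same block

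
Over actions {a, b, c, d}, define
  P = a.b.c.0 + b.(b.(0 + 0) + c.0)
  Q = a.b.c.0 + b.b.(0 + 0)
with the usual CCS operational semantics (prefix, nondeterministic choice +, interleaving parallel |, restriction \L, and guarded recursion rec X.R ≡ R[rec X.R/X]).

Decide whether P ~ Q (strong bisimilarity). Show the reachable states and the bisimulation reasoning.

LTS(P): 6 reachable states
  p0 = a.b.c.0 + b.(b.(0 + 0) + c.0) → —a→ p1, —b→ p2
  p1 = b.c.0 → —b→ p3
  p2 = b.(0 + 0) + c.0 → —b→ p4, —c→ p5
  p3 = c.0 → —c→ p5
  p4 = 0 + 0 → stopped
  p5 = 0 → stopped
LTS(Q): 6 reachable states
  q0 = a.b.c.0 + b.b.(0 + 0) → —a→ q1, —b→ q2
  q1 = b.c.0 → —b→ q3
  q2 = b.(0 + 0) → —b→ q4
  q3 = c.0 → —c→ q5
  q4 = 0 + 0 → stopped
  q5 = 0 → stopped
Coarsest stable partition (strong bisimilarity classes):
  B0 = {p0}
  B1 = {p2}
  B2 = {p4, p5, q4, q5}
  B3 = {p1, q1}
  B4 = {p3, q3}
  B5 = {q0}
  B6 = {q2}
p0 ∈ B0, q0 ∈ B5 → different blocks

NO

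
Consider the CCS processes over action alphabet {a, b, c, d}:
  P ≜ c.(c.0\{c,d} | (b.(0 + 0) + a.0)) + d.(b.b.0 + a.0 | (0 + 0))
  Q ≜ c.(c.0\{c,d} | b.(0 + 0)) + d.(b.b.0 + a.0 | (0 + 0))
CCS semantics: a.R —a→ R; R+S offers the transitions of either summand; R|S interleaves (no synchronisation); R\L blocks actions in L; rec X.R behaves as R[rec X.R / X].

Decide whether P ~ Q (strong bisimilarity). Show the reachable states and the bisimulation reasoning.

P ≁ Q

LTS(P): 11 reachable states
  p0 = c.(c.0\{c,d} | (b.(0 + 0) + a.0)) + d.(b.b.0 + a.0 | (0 + 0)) :: --c--▸ p1, --d--▸ p2
  p1 = c.0\{c,d} | (b.(0 + 0) + a.0) :: --a--▸ p3, --b--▸ p4, --c--▸ p5
  p2 = b.b.0 + a.0 | (0 + 0) :: --a--▸ p6, --b--▸ p7
  p3 = c.0\{c,d} | 0 :: --c--▸ p8
  p4 = c.0\{c,d} | (0 + 0) :: --c--▸ p9
  p5 = 0\{c,d} | (b.(0 + 0) + a.0) :: --a--▸ p8, --b--▸ p9
  p6 = 0 | (0 + 0) :: (no moves)
  p7 = b.0 :: --b--▸ p10
  p8 = 0\{c,d} | 0 :: (no moves)
  p9 = 0\{c,d} | (0 + 0) :: (no moves)
  p10 = 0 :: (no moves)
LTS(Q): 9 reachable states
  q0 = c.(c.0\{c,d} | b.(0 + 0)) + d.(b.b.0 + a.0 | (0 + 0)) :: --c--▸ q1, --d--▸ q2
  q1 = c.0\{c,d} | b.(0 + 0) :: --b--▸ q3, --c--▸ q4
  q2 = b.b.0 + a.0 | (0 + 0) :: --a--▸ q5, --b--▸ q6
  q3 = c.0\{c,d} | (0 + 0) :: --c--▸ q7
  q4 = 0\{c,d} | b.(0 + 0) :: --b--▸ q7
  q5 = 0 | (0 + 0) :: (no moves)
  q6 = b.0 :: --b--▸ q8
  q7 = 0\{c,d} | (0 + 0) :: (no moves)
  q8 = 0 :: (no moves)
Coarsest stable partition (strong bisimilarity classes):
  B0 = {p0}
  B1 = {p2, q2}
  B2 = {p10, p6, p8, p9, q5, q7, q8}
  B3 = {p7, q4, q6}
  B4 = {p1}
  B5 = {p3, p4, q3}
  B6 = {p5}
  B7 = {q0}
  B8 = {q1}
p0 ∈ B0, q0 ∈ B7 → different blocks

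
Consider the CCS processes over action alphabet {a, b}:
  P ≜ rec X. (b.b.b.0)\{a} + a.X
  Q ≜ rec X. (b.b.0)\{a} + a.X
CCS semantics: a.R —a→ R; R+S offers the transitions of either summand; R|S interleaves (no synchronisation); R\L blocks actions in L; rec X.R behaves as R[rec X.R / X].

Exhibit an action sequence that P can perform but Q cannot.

bbb

LTS(P): 4 reachable states
  m0 = rec X. (b.b.b.0)\{a} + a.X has moves ··a··> m0, ··b··> m1
  m1 = (b.b.0)\{a} has moves ··b··> m2
  m2 = (b.0)\{a} has moves ··b··> m3
  m3 = 0\{a} has moves ∅
LTS(Q): 3 reachable states
  n0 = rec X. (b.b.0)\{a} + a.X has moves ··a··> n0, ··b··> n1
  n1 = (b.0)\{a} has moves ··b··> n2
  n2 = 0\{a} has moves ∅
Trace ⟨bbb⟩ through P, begin at {m0}:
  [1] b ⇒ {m1}
  [2] b ⇒ {m2}
  [3] b ⇒ {m3}
  — P admits the full trace.
Trace ⟨bbb⟩ through Q, begin at {n0}:
  [1] b ⇒ {n1}
  [2] b ⇒ {n2}
  [3] b ⇒ ∅  — Q cannot continue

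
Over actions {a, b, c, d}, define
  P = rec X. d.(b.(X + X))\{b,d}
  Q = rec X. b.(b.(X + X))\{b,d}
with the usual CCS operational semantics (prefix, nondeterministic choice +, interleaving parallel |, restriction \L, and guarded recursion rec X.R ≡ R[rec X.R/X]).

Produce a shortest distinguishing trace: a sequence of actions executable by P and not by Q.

LTS(P): 2 reachable states
  u0 = rec X. d.(b.(X + X))\{b,d} | ··d··> u1
  u1 = (b.((rec X. d.(b.(X + X))\{b,d}) + (rec X. d.(b.(X + X))\{b,d})))\{b,d} | stopped
LTS(Q): 2 reachable states
  v0 = rec X. b.(b.(X + X))\{b,d} | ··b··> v1
  v1 = (b.((rec X. b.(b.(X + X))\{b,d}) + (rec X. b.(b.(X + X))\{b,d})))\{b,d} | stopped
Run σ = ⟨d⟩ on P: start {u0}
  after d @ step 1: {u1}
  — P admits the full trace.
Run σ = ⟨d⟩ on Q: start {v0}
  after d @ step 1: ∅  — Q cannot continue

d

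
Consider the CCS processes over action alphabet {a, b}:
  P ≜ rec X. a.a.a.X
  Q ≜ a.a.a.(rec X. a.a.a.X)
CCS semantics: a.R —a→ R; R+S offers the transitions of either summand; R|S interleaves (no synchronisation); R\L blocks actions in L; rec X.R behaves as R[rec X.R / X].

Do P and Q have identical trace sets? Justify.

traces(P) = traces(Q)

Reachable graph of P (3 states):
  m0 = rec X. a.a.a.X | --a--▸ m1
  m1 = a.a.(rec X. a.a.a.X) | --a--▸ m2
  m2 = a.(rec X. a.a.a.X) | --a--▸ m0
Reachable graph of Q (4 states):
  n0 = a.a.a.(rec X. a.a.a.X) | --a--▸ n1
  n1 = a.a.(rec X. a.a.a.X) | --a--▸ n2
  n2 = a.(rec X. a.a.a.X) | --a--▸ n3
  n3 = rec X. a.a.a.X | --a--▸ n1
Partition-refinement fixed point:
  B0 = {m0, m1, m2, n0, n1, n2, n3}
m0 ∈ B0, n0 ∈ B0 → same block
Bisimilar ⇒ trace-equivalent.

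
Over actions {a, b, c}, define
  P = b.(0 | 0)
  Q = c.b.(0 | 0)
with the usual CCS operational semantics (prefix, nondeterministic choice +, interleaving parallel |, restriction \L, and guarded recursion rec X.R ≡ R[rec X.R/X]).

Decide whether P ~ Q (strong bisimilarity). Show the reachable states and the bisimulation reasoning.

LTS(P): 2 reachable states
  p0 = b.(0 | 0) ⊢ -b-> p1
  p1 = 0 | 0 ⊢ deadlocked
LTS(Q): 3 reachable states
  q0 = c.b.(0 | 0) ⊢ -c-> q1
  q1 = b.(0 | 0) ⊢ -b-> q2
  q2 = 0 | 0 ⊢ deadlocked
Coarsest stable partition (strong bisimilarity classes):
  B0 = {p0, q1}
  B1 = {p1, q2}
  B2 = {q0}
p0 ∈ B0, q0 ∈ B2 → different blocks

not bisimilar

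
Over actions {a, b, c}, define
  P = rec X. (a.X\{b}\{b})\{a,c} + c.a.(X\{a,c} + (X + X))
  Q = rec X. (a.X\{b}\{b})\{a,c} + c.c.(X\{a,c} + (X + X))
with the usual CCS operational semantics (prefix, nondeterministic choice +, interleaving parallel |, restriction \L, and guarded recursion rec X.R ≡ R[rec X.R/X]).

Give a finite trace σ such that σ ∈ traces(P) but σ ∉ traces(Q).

P's transition system — 3 states:
  s0 = rec X. (a.X\{b}\{b})\{a,c} + c.a.(X\{a,c} + (X + X)) ⊢ =c=> s1
  s1 = a.((rec X. (a.X\{b}\{b})\{a,c} + c.a.(X\{a,c} + (X + X)))\{a,c} + ((rec X. (a.X\{b}\{b})\{a,c} + c.a.(X\{a,c} + (X + X))) + (rec X. (a.X\{b}\{b})\{a,c} + c.a.(X\{a,c} + (X + X))))) ⊢ =a=> s2
  s2 = (rec X. (a.X\{b}\{b})\{a,c} + c.a.(X\{a,c} + (X + X)))\{a,c} + ((rec X. (a.X\{b}\{b})\{a,c} + c.a.(X\{a,c} + (X + X))) + (rec X. (a.X\{b}\{b})\{a,c} + c.a.(X\{a,c} + (X + X)))) ⊢ =c=> s1
Q's transition system — 3 states:
  t0 = rec X. (a.X\{b}\{b})\{a,c} + c.c.(X\{a,c} + (X + X)) ⊢ =c=> t1
  t1 = c.((rec X. (a.X\{b}\{b})\{a,c} + c.c.(X\{a,c} + (X + X)))\{a,c} + ((rec X. (a.X\{b}\{b})\{a,c} + c.c.(X\{a,c} + (X + X))) + (rec X. (a.X\{b}\{b})\{a,c} + c.c.(X\{a,c} + (X + X))))) ⊢ =c=> t2
  t2 = (rec X. (a.X\{b}\{b})\{a,c} + c.c.(X\{a,c} + (X + X)))\{a,c} + ((rec X. (a.X\{b}\{b})\{a,c} + c.c.(X\{a,c} + (X + X))) + (rec X. (a.X\{b}\{b})\{a,c} + c.c.(X\{a,c} + (X + X)))) ⊢ =c=> t1
Run σ = ⟨ca⟩ on P: start {s0}
  step 1 (c): {s1}
  step 2 (a): {s2}
  — P admits the full trace.
Run σ = ⟨ca⟩ on Q: start {t0}
  step 1 (c): {t1}
  step 2 (a): ∅  — Q cannot continue

ca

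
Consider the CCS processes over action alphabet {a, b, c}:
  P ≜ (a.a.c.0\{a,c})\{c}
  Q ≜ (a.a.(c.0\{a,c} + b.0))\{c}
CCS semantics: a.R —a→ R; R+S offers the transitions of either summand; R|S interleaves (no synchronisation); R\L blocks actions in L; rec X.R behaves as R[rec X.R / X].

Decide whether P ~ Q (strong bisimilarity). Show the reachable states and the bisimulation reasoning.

P ≁ Q

P's transition system — 3 states:
  s0 = (a.a.c.0\{a,c})\{c} → =a=> s1
  s1 = (a.c.0\{a,c})\{c} → =a=> s2
  s2 = (c.0\{a,c})\{c} → deadlocked
Q's transition system — 4 states:
  t0 = (a.a.(c.0\{a,c} + b.0))\{c} → =a=> t1
  t1 = (a.(c.0\{a,c} + b.0))\{c} → =a=> t2
  t2 = (c.0\{a,c} + b.0)\{c} → =b=> t3
  t3 = 0\{c} → deadlocked
Bisimilarity quotient blocks:
  B0 = {s0}
  B1 = {s1}
  B2 = {s2, t3}
  B3 = {t0}
  B4 = {t1}
  B5 = {t2}
s0 ∈ B0, t0 ∈ B3 → different blocks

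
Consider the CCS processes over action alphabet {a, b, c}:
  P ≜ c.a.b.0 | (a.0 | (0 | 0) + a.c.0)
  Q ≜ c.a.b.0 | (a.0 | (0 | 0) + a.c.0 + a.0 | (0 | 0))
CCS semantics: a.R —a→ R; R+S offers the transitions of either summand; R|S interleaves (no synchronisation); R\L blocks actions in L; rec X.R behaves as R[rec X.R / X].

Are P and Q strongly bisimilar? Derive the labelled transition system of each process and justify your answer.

Reachable graph of P (16 states):
  p0 = c.a.b.0 | (a.0 | (0 | 0) + a.c.0) has moves —a→ p1, —a→ p2, —c→ p3
  p1 = c.a.b.0 | (0 | (0 | 0)) has moves —c→ p4
  p2 = c.a.b.0 | c.0 has moves —c→ p5, —c→ p6
  p3 = a.b.0 | (a.0 | (0 | 0) + a.c.0) has moves —a→ p4, —a→ p5, —a→ p7
  p4 = a.b.0 | (0 | (0 | 0)) has moves —a→ p8
  p5 = a.b.0 | c.0 has moves —a→ p9, —c→ p10
  p6 = c.a.b.0 | 0 has moves —c→ p10
  p7 = b.0 | (a.0 | (0 | 0) + a.c.0) has moves —a→ p8, —a→ p9, —b→ p11
  p8 = b.0 | (0 | (0 | 0)) has moves —b→ p12
  p9 = b.0 | c.0 has moves —b→ p13, —c→ p14
  p10 = a.b.0 | 0 has moves —a→ p14
  p11 = 0 | (a.0 | (0 | 0) + a.c.0) has moves —a→ p12, —a→ p13
  p12 = 0 | (0 | (0 | 0)) has moves deadlocked
  p13 = 0 | c.0 has moves —c→ p15
  p14 = b.0 | 0 has moves —b→ p15
  p15 = 0 | 0 has moves deadlocked
Reachable graph of Q (16 states):
  q0 = c.a.b.0 | (a.0 | (0 | 0) + a.c.0 + a.0 | (0 | 0)) has moves —a→ q1, —a→ q2, —c→ q3
  q1 = c.a.b.0 | (0 | (0 | 0)) has moves —c→ q4
  q2 = c.a.b.0 | c.0 has moves —c→ q5, —c→ q6
  q3 = a.b.0 | (a.0 | (0 | 0) + a.c.0 + a.0 | (0 | 0)) has moves —a→ q4, —a→ q5, —a→ q7
  q4 = a.b.0 | (0 | (0 | 0)) has moves —a→ q8
  q5 = a.b.0 | c.0 has moves —a→ q9, —c→ q10
  q6 = c.a.b.0 | 0 has moves —c→ q10
  q7 = b.0 | (a.0 | (0 | 0) + a.c.0 + a.0 | (0 | 0)) has moves —a→ q8, —a→ q9, —b→ q11
  q8 = b.0 | (0 | (0 | 0)) has moves —b→ q12
  q9 = b.0 | c.0 has moves —b→ q13, —c→ q14
  q10 = a.b.0 | 0 has moves —a→ q14
  q11 = 0 | (a.0 | (0 | 0) + a.c.0 + a.0 | (0 | 0)) has moves —a→ q12, —a→ q13
  q12 = 0 | (0 | (0 | 0)) has moves deadlocked
  q13 = 0 | c.0 has moves —c→ q15
  q14 = b.0 | 0 has moves —b→ q15
  q15 = 0 | 0 has moves deadlocked
Partition-refinement fixed point:
  B0 = {p0, q0}
  B1 = {p1, p6, q1, q6}
  B2 = {p10, p4, q10, q4}
  B3 = {p14, p8, q14, q8}
  B4 = {p12, p15, q12, q15}
  B5 = {p2, q2}
  B6 = {p5, q5}
  B7 = {p9, q9}
  B8 = {p13, q13}
  B9 = {p3, q3}
  B10 = {p7, q7}
  B11 = {p11, q11}
p0 ∈ B0, q0 ∈ B0 → same block

bisimilar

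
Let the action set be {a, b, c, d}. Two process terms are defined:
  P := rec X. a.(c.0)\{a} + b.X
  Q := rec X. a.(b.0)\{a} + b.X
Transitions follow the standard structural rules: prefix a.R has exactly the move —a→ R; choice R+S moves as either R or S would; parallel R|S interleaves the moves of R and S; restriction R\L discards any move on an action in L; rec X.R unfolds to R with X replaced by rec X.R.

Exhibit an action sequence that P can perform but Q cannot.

P's transition system — 3 states:
  m0 = rec X. a.(c.0)\{a} + b.X :: —a→ m1, —b→ m0
  m1 = (c.0)\{a} :: —c→ m2
  m2 = 0\{a} :: deadlocked
Q's transition system — 3 states:
  n0 = rec X. a.(b.0)\{a} + b.X :: —a→ n1, —b→ n0
  n1 = (b.0)\{a} :: —b→ n2
  n2 = 0\{a} :: deadlocked
Run σ = ⟨ac⟩ on P: start {m0}
  [1] a ⇒ {m1}
  [2] c ⇒ {m2}
  P completes σ.
Run σ = ⟨ac⟩ on Q: start {n0}
  [1] a ⇒ {n1}
  [2] c ⇒ no successor for Q

ac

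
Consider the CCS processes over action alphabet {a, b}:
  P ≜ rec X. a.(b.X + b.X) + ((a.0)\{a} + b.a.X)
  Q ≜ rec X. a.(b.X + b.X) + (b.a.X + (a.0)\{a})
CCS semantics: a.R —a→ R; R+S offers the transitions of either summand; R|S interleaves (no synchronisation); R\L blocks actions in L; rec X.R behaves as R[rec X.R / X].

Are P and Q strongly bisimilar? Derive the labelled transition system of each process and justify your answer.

LTS(P): 3 reachable states
  m0 = rec X. a.(b.X + b.X) + ((a.0)\{a} + b.a.X) ⊢ ··a··> m1, ··b··> m2
  m1 = b.(rec X. a.(b.X + b.X) + ((a.0)\{a} + b.a.X)) + b.(rec X. a.(b.X + b.X) + ((a.0)\{a} + b.a.X)) ⊢ ··b··> m0
  m2 = a.(rec X. a.(b.X + b.X) + ((a.0)\{a} + b.a.X)) ⊢ ··a··> m0
LTS(Q): 3 reachable states
  n0 = rec X. a.(b.X + b.X) + (b.a.X + (a.0)\{a}) ⊢ ··a··> n1, ··b··> n2
  n1 = b.(rec X. a.(b.X + b.X) + (b.a.X + (a.0)\{a})) + b.(rec X. a.(b.X + b.X) + (b.a.X + (a.0)\{a})) ⊢ ··b··> n0
  n2 = a.(rec X. a.(b.X + b.X) + (b.a.X + (a.0)\{a})) ⊢ ··a··> n0
Partition-refinement fixed point:
  B0 = {m0, n0}
  B1 = {m1, n1}
  B2 = {m2, n2}
m0 ∈ B0, n0 ∈ B0 → same block

P ~ Q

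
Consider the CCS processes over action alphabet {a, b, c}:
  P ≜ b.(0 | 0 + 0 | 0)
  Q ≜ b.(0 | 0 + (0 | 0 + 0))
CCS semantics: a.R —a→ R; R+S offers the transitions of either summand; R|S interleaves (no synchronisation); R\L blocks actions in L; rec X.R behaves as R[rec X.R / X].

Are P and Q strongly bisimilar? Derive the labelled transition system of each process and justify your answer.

P ~ Q

LTS(P): 2 reachable states
  s0 = b.(0 | 0 + 0 | 0) → -b-> s1
  s1 = 0 | 0 + 0 | 0 → (no moves)
LTS(Q): 2 reachable states
  t0 = b.(0 | 0 + (0 | 0 + 0)) → -b-> t1
  t1 = 0 | 0 + (0 | 0 + 0) → (no moves)
Bisimilarity quotient blocks:
  B0 = {s0, t0}
  B1 = {s1, t1}
s0 ∈ B0, t0 ∈ B0 → same block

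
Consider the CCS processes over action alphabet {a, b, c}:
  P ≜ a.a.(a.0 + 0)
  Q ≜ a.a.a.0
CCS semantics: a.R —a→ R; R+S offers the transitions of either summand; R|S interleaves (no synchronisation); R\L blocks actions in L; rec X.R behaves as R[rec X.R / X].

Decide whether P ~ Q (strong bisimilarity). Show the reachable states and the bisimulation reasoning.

P's transition system — 4 states:
  m0 = a.a.(a.0 + 0) ⊢ —a→ m1
  m1 = a.(a.0 + 0) ⊢ —a→ m2
  m2 = a.0 + 0 ⊢ —a→ m3
  m3 = 0 ⊢ ∅
Q's transition system — 4 states:
  n0 = a.a.a.0 ⊢ —a→ n1
  n1 = a.a.0 ⊢ —a→ n2
  n2 = a.0 ⊢ —a→ n3
  n3 = 0 ⊢ ∅
Bisimilarity quotient blocks:
  B0 = {m0, n0}
  B1 = {m1, n1}
  B2 = {m2, n2}
  B3 = {m3, n3}
m0 ∈ B0, n0 ∈ B0 → same block

bisimilar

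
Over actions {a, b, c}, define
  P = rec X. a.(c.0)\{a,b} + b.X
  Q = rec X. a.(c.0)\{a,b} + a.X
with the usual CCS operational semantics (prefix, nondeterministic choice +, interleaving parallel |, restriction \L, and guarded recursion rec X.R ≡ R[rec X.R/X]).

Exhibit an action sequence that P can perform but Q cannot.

P's transition system — 3 states:
  m0 = rec X. a.(c.0)\{a,b} + b.X → -a-> m1, -b-> m0
  m1 = (c.0)\{a,b} → -c-> m2
  m2 = 0\{a,b} → (no moves)
Q's transition system — 3 states:
  n0 = rec X. a.(c.0)\{a,b} + a.X → -a-> n0, -a-> n1
  n1 = (c.0)\{a,b} → -c-> n2
  n2 = 0\{a,b} → (no moves)
Run σ = ⟨b⟩ on P: start {m0}
  after b @ step 1: {m0}
  ✓ P
Run σ = ⟨b⟩ on Q: start {n0}
  after b @ step 1: ∅ (Q stuck)

b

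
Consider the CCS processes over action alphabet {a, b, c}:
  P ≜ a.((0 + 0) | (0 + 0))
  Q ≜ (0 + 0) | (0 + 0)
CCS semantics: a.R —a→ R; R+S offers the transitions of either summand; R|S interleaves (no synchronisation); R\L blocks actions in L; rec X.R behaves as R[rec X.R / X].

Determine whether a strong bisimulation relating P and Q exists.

P ≁ Q

P's transition system — 2 states:
  p0 = a.((0 + 0) | (0 + 0)) has moves ··a··> p1
  p1 = (0 + 0) | (0 + 0) has moves ∅
Q's transition system — 1 states:
  q0 = (0 + 0) | (0 + 0) has moves ∅
Coarsest stable partition (strong bisimilarity classes):
  B0 = {p0}
  B1 = {p1, q0}
p0 ∈ B0, q0 ∈ B1 → different blocks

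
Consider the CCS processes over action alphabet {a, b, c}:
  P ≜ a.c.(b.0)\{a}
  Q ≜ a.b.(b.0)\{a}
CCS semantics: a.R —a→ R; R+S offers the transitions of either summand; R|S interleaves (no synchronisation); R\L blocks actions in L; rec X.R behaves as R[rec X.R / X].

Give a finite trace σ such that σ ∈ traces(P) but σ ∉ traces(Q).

Reachable graph of P (4 states):
  s0 = a.c.(b.0)\{a} ⊢ —a→ s1
  s1 = c.(b.0)\{a} ⊢ —c→ s2
  s2 = (b.0)\{a} ⊢ —b→ s3
  s3 = 0\{a} ⊢ stopped
Reachable graph of Q (4 states):
  t0 = a.b.(b.0)\{a} ⊢ —a→ t1
  t1 = b.(b.0)\{a} ⊢ —b→ t2
  t2 = (b.0)\{a} ⊢ —b→ t3
  t3 = 0\{a} ⊢ stopped
Executing ac from P (initial set {s0}):
  after a @ step 1: {s1}
  after c @ step 2: {s2}
  — P admits the full trace.
Executing ac from Q (initial set {t0}):
  after a @ step 1: {t1}
  after c @ step 2: ∅  — Q cannot continue

ac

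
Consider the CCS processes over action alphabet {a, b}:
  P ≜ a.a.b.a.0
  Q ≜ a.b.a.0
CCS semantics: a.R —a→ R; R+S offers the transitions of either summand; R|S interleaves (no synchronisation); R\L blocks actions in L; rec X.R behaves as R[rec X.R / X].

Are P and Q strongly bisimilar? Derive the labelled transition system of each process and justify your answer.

P ≁ Q

Reachable graph of P (5 states):
  m0 = a.a.b.a.0 :: ··a··> m1
  m1 = a.b.a.0 :: ··a··> m2
  m2 = b.a.0 :: ··b··> m3
  m3 = a.0 :: ··a··> m4
  m4 = 0 :: ∅
Reachable graph of Q (4 states):
  n0 = a.b.a.0 :: ··a··> n1
  n1 = b.a.0 :: ··b··> n2
  n2 = a.0 :: ··a··> n3
  n3 = 0 :: ∅
Coarsest stable partition (strong bisimilarity classes):
  B0 = {m0}
  B1 = {m1, n0}
  B2 = {m2, n1}
  B3 = {m3, n2}
  B4 = {m4, n3}
m0 ∈ B0, n0 ∈ B1 → different blocks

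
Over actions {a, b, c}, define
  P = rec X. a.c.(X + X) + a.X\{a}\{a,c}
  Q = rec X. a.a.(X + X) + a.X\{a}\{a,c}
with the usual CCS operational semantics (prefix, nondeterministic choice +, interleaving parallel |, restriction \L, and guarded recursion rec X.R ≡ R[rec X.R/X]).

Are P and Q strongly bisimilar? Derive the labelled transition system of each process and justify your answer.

P's transition system — 4 states:
  u0 = rec X. a.c.(X + X) + a.X\{a}\{a,c} → --a--▸ u1, --a--▸ u2
  u1 = (rec X. a.c.(X + X) + a.X\{a}\{a,c})\{a}\{a,c} → deadlocked
  u2 = c.((rec X. a.c.(X + X) + a.X\{a}\{a,c}) + (rec X. a.c.(X + X) + a.X\{a}\{a,c})) → --c--▸ u3
  u3 = (rec X. a.c.(X + X) + a.X\{a}\{a,c}) + (rec X. a.c.(X + X) + a.X\{a}\{a,c}) → --a--▸ u1, --a--▸ u2
Q's transition system — 4 states:
  v0 = rec X. a.a.(X + X) + a.X\{a}\{a,c} → --a--▸ v1, --a--▸ v2
  v1 = (rec X. a.a.(X + X) + a.X\{a}\{a,c})\{a}\{a,c} → deadlocked
  v2 = a.((rec X. a.a.(X + X) + a.X\{a}\{a,c}) + (rec X. a.a.(X + X) + a.X\{a}\{a,c})) → --a--▸ v3
  v3 = (rec X. a.a.(X + X) + a.X\{a}\{a,c}) + (rec X. a.a.(X + X) + a.X\{a}\{a,c}) → --a--▸ v1, --a--▸ v2
Partition-refinement fixed point:
  B0 = {u0, u3}
  B1 = {u2}
  B2 = {u1, v1}
  B3 = {v0, v3}
  B4 = {v2}
u0 ∈ B0, v0 ∈ B3 → different blocks

P ≁ Q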